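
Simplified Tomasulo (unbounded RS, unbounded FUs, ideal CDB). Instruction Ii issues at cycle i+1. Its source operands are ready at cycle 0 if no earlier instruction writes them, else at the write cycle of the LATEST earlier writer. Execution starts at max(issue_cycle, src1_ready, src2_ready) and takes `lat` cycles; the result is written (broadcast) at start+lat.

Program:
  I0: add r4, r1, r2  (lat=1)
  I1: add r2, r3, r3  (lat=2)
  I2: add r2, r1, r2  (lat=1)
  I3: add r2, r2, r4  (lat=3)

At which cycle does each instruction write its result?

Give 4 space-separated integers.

I0 add r4: issue@1 deps=(None,None) exec_start@1 write@2
I1 add r2: issue@2 deps=(None,None) exec_start@2 write@4
I2 add r2: issue@3 deps=(None,1) exec_start@4 write@5
I3 add r2: issue@4 deps=(2,0) exec_start@5 write@8

Answer: 2 4 5 8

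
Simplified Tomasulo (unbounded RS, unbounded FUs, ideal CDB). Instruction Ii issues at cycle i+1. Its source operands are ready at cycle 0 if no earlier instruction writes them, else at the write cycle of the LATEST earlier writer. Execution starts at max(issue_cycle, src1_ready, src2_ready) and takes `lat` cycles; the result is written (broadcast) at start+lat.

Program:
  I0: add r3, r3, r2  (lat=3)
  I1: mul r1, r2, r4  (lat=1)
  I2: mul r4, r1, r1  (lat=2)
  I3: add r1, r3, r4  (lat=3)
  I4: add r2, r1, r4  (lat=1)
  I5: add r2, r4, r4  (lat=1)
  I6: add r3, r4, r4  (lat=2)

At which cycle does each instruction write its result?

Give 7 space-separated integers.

I0 add r3: issue@1 deps=(None,None) exec_start@1 write@4
I1 mul r1: issue@2 deps=(None,None) exec_start@2 write@3
I2 mul r4: issue@3 deps=(1,1) exec_start@3 write@5
I3 add r1: issue@4 deps=(0,2) exec_start@5 write@8
I4 add r2: issue@5 deps=(3,2) exec_start@8 write@9
I5 add r2: issue@6 deps=(2,2) exec_start@6 write@7
I6 add r3: issue@7 deps=(2,2) exec_start@7 write@9

Answer: 4 3 5 8 9 7 9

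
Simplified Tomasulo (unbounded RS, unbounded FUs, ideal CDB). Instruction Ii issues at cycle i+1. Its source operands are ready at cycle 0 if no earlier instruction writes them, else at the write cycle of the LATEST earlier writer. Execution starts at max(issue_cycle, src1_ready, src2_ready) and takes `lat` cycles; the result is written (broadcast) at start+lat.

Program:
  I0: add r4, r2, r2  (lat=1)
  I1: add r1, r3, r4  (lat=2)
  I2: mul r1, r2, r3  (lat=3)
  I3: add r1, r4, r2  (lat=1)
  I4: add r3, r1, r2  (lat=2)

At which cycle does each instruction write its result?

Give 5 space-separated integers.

Answer: 2 4 6 5 7

Derivation:
I0 add r4: issue@1 deps=(None,None) exec_start@1 write@2
I1 add r1: issue@2 deps=(None,0) exec_start@2 write@4
I2 mul r1: issue@3 deps=(None,None) exec_start@3 write@6
I3 add r1: issue@4 deps=(0,None) exec_start@4 write@5
I4 add r3: issue@5 deps=(3,None) exec_start@5 write@7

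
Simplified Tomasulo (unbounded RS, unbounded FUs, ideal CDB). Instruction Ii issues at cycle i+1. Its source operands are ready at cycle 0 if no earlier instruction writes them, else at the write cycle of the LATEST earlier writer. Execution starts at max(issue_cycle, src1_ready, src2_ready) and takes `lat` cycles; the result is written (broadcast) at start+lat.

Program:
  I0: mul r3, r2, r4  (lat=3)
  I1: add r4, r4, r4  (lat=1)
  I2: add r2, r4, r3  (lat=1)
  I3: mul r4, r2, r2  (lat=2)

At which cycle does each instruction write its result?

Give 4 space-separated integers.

Answer: 4 3 5 7

Derivation:
I0 mul r3: issue@1 deps=(None,None) exec_start@1 write@4
I1 add r4: issue@2 deps=(None,None) exec_start@2 write@3
I2 add r2: issue@3 deps=(1,0) exec_start@4 write@5
I3 mul r4: issue@4 deps=(2,2) exec_start@5 write@7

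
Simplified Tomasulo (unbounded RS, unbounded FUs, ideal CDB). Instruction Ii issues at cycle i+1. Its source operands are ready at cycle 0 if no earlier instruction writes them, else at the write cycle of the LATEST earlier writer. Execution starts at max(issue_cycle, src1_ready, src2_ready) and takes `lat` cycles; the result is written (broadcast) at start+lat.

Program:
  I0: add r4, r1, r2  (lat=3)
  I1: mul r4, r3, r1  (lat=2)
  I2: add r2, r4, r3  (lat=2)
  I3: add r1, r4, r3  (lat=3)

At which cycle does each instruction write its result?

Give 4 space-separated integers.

I0 add r4: issue@1 deps=(None,None) exec_start@1 write@4
I1 mul r4: issue@2 deps=(None,None) exec_start@2 write@4
I2 add r2: issue@3 deps=(1,None) exec_start@4 write@6
I3 add r1: issue@4 deps=(1,None) exec_start@4 write@7

Answer: 4 4 6 7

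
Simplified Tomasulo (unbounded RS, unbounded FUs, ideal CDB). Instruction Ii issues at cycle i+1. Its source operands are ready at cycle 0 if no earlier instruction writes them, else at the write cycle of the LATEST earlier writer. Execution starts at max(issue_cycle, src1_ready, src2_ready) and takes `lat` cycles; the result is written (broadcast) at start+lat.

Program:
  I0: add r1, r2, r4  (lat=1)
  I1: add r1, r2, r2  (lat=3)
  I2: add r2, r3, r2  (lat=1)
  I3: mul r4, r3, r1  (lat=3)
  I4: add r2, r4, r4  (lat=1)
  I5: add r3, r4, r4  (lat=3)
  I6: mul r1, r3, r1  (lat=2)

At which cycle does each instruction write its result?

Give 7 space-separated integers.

I0 add r1: issue@1 deps=(None,None) exec_start@1 write@2
I1 add r1: issue@2 deps=(None,None) exec_start@2 write@5
I2 add r2: issue@3 deps=(None,None) exec_start@3 write@4
I3 mul r4: issue@4 deps=(None,1) exec_start@5 write@8
I4 add r2: issue@5 deps=(3,3) exec_start@8 write@9
I5 add r3: issue@6 deps=(3,3) exec_start@8 write@11
I6 mul r1: issue@7 deps=(5,1) exec_start@11 write@13

Answer: 2 5 4 8 9 11 13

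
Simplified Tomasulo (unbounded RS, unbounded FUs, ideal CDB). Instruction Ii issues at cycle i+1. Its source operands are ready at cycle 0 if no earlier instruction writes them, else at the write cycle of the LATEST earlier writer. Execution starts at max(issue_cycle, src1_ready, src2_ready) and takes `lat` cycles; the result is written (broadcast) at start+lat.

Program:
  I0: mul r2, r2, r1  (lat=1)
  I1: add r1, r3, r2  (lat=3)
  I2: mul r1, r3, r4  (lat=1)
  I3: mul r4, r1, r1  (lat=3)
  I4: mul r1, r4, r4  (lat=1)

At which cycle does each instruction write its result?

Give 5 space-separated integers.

I0 mul r2: issue@1 deps=(None,None) exec_start@1 write@2
I1 add r1: issue@2 deps=(None,0) exec_start@2 write@5
I2 mul r1: issue@3 deps=(None,None) exec_start@3 write@4
I3 mul r4: issue@4 deps=(2,2) exec_start@4 write@7
I4 mul r1: issue@5 deps=(3,3) exec_start@7 write@8

Answer: 2 5 4 7 8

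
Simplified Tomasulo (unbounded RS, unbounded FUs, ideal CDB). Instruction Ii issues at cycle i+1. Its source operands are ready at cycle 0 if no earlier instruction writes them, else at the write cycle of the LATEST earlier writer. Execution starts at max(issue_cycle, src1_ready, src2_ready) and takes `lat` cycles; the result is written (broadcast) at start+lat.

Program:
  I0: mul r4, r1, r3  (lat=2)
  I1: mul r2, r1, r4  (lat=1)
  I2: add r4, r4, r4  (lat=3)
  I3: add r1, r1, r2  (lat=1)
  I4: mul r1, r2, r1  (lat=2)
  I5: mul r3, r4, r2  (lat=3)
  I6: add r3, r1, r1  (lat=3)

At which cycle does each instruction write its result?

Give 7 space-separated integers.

I0 mul r4: issue@1 deps=(None,None) exec_start@1 write@3
I1 mul r2: issue@2 deps=(None,0) exec_start@3 write@4
I2 add r4: issue@3 deps=(0,0) exec_start@3 write@6
I3 add r1: issue@4 deps=(None,1) exec_start@4 write@5
I4 mul r1: issue@5 deps=(1,3) exec_start@5 write@7
I5 mul r3: issue@6 deps=(2,1) exec_start@6 write@9
I6 add r3: issue@7 deps=(4,4) exec_start@7 write@10

Answer: 3 4 6 5 7 9 10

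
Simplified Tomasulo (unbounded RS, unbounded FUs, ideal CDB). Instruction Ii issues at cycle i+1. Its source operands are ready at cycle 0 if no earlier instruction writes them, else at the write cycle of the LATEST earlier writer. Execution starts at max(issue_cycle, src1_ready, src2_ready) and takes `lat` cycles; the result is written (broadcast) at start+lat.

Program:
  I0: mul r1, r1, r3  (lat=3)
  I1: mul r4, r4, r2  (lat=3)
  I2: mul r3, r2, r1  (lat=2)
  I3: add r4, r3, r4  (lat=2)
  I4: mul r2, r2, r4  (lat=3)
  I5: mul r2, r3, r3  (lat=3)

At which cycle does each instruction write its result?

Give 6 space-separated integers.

I0 mul r1: issue@1 deps=(None,None) exec_start@1 write@4
I1 mul r4: issue@2 deps=(None,None) exec_start@2 write@5
I2 mul r3: issue@3 deps=(None,0) exec_start@4 write@6
I3 add r4: issue@4 deps=(2,1) exec_start@6 write@8
I4 mul r2: issue@5 deps=(None,3) exec_start@8 write@11
I5 mul r2: issue@6 deps=(2,2) exec_start@6 write@9

Answer: 4 5 6 8 11 9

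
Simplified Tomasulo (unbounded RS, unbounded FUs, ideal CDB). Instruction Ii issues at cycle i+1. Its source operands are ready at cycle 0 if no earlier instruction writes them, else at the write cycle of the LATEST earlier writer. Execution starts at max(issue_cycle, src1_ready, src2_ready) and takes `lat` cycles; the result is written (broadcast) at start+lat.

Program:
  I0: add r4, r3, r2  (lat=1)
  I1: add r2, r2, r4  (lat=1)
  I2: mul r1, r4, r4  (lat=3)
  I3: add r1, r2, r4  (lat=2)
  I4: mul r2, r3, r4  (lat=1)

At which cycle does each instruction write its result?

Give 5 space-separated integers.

I0 add r4: issue@1 deps=(None,None) exec_start@1 write@2
I1 add r2: issue@2 deps=(None,0) exec_start@2 write@3
I2 mul r1: issue@3 deps=(0,0) exec_start@3 write@6
I3 add r1: issue@4 deps=(1,0) exec_start@4 write@6
I4 mul r2: issue@5 deps=(None,0) exec_start@5 write@6

Answer: 2 3 6 6 6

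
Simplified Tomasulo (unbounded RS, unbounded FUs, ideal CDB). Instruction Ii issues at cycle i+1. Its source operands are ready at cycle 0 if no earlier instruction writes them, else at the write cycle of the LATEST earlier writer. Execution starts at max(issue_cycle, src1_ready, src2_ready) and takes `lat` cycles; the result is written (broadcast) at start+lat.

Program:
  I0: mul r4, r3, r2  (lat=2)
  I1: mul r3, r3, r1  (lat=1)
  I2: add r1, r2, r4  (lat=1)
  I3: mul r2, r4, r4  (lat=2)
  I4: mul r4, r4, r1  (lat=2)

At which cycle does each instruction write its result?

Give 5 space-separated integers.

Answer: 3 3 4 6 7

Derivation:
I0 mul r4: issue@1 deps=(None,None) exec_start@1 write@3
I1 mul r3: issue@2 deps=(None,None) exec_start@2 write@3
I2 add r1: issue@3 deps=(None,0) exec_start@3 write@4
I3 mul r2: issue@4 deps=(0,0) exec_start@4 write@6
I4 mul r4: issue@5 deps=(0,2) exec_start@5 write@7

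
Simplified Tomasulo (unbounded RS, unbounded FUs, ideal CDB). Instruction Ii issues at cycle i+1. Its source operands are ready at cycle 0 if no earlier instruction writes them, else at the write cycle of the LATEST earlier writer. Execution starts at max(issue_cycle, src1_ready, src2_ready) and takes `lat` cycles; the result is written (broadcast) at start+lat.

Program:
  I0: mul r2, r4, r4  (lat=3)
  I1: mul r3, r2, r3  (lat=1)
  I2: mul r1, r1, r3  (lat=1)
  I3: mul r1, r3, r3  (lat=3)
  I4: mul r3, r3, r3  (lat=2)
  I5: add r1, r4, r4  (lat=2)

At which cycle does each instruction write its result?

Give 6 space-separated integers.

I0 mul r2: issue@1 deps=(None,None) exec_start@1 write@4
I1 mul r3: issue@2 deps=(0,None) exec_start@4 write@5
I2 mul r1: issue@3 deps=(None,1) exec_start@5 write@6
I3 mul r1: issue@4 deps=(1,1) exec_start@5 write@8
I4 mul r3: issue@5 deps=(1,1) exec_start@5 write@7
I5 add r1: issue@6 deps=(None,None) exec_start@6 write@8

Answer: 4 5 6 8 7 8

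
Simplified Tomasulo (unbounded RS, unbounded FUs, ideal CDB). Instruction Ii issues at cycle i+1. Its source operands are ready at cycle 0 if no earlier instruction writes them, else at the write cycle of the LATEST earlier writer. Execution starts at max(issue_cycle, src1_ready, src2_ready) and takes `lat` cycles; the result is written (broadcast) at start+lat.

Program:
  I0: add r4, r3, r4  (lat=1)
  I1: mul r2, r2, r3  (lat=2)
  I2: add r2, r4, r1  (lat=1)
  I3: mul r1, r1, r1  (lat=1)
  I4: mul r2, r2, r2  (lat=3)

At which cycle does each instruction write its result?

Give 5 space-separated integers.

I0 add r4: issue@1 deps=(None,None) exec_start@1 write@2
I1 mul r2: issue@2 deps=(None,None) exec_start@2 write@4
I2 add r2: issue@3 deps=(0,None) exec_start@3 write@4
I3 mul r1: issue@4 deps=(None,None) exec_start@4 write@5
I4 mul r2: issue@5 deps=(2,2) exec_start@5 write@8

Answer: 2 4 4 5 8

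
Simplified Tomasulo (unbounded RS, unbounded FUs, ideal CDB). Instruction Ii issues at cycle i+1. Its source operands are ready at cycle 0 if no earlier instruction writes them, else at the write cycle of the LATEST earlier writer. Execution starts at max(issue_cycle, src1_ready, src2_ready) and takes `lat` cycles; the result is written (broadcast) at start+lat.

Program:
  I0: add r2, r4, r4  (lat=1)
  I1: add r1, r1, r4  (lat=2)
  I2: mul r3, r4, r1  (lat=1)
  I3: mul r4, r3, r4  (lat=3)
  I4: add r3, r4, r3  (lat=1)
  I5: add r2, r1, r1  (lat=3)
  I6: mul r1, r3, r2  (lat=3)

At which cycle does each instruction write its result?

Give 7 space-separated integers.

Answer: 2 4 5 8 9 9 12

Derivation:
I0 add r2: issue@1 deps=(None,None) exec_start@1 write@2
I1 add r1: issue@2 deps=(None,None) exec_start@2 write@4
I2 mul r3: issue@3 deps=(None,1) exec_start@4 write@5
I3 mul r4: issue@4 deps=(2,None) exec_start@5 write@8
I4 add r3: issue@5 deps=(3,2) exec_start@8 write@9
I5 add r2: issue@6 deps=(1,1) exec_start@6 write@9
I6 mul r1: issue@7 deps=(4,5) exec_start@9 write@12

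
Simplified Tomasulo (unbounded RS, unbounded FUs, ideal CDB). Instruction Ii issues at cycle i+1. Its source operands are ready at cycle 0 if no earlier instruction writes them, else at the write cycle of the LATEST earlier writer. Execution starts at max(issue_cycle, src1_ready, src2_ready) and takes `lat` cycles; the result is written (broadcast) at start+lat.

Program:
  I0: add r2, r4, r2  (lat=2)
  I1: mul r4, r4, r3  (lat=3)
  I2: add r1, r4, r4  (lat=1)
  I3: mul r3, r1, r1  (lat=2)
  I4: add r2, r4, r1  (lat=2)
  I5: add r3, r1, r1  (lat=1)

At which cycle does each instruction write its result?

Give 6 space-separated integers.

Answer: 3 5 6 8 8 7

Derivation:
I0 add r2: issue@1 deps=(None,None) exec_start@1 write@3
I1 mul r4: issue@2 deps=(None,None) exec_start@2 write@5
I2 add r1: issue@3 deps=(1,1) exec_start@5 write@6
I3 mul r3: issue@4 deps=(2,2) exec_start@6 write@8
I4 add r2: issue@5 deps=(1,2) exec_start@6 write@8
I5 add r3: issue@6 deps=(2,2) exec_start@6 write@7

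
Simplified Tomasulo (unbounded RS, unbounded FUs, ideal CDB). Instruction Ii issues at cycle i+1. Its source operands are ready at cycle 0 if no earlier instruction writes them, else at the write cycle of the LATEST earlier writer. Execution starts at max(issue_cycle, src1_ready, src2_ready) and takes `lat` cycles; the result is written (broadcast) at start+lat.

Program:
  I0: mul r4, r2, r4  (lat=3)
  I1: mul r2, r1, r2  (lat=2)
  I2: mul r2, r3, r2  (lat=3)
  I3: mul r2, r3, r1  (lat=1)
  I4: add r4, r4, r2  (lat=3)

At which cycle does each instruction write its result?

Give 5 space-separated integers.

I0 mul r4: issue@1 deps=(None,None) exec_start@1 write@4
I1 mul r2: issue@2 deps=(None,None) exec_start@2 write@4
I2 mul r2: issue@3 deps=(None,1) exec_start@4 write@7
I3 mul r2: issue@4 deps=(None,None) exec_start@4 write@5
I4 add r4: issue@5 deps=(0,3) exec_start@5 write@8

Answer: 4 4 7 5 8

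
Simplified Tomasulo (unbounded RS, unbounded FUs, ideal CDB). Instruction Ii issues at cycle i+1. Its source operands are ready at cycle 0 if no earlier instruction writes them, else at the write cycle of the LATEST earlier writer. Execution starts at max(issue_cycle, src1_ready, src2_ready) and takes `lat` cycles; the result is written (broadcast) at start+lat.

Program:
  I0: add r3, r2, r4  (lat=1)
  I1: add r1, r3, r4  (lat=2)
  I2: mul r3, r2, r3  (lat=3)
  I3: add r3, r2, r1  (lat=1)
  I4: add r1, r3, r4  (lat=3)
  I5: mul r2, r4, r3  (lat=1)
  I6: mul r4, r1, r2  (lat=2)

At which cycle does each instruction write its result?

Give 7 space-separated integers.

Answer: 2 4 6 5 8 7 10

Derivation:
I0 add r3: issue@1 deps=(None,None) exec_start@1 write@2
I1 add r1: issue@2 deps=(0,None) exec_start@2 write@4
I2 mul r3: issue@3 deps=(None,0) exec_start@3 write@6
I3 add r3: issue@4 deps=(None,1) exec_start@4 write@5
I4 add r1: issue@5 deps=(3,None) exec_start@5 write@8
I5 mul r2: issue@6 deps=(None,3) exec_start@6 write@7
I6 mul r4: issue@7 deps=(4,5) exec_start@8 write@10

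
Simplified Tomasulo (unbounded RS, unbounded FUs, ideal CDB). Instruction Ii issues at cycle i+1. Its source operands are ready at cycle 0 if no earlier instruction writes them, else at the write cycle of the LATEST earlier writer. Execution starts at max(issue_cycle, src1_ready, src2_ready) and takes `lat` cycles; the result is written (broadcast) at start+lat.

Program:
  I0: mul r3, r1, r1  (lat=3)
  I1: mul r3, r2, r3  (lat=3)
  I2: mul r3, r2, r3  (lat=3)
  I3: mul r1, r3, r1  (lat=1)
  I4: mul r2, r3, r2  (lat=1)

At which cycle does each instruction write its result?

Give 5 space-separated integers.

I0 mul r3: issue@1 deps=(None,None) exec_start@1 write@4
I1 mul r3: issue@2 deps=(None,0) exec_start@4 write@7
I2 mul r3: issue@3 deps=(None,1) exec_start@7 write@10
I3 mul r1: issue@4 deps=(2,None) exec_start@10 write@11
I4 mul r2: issue@5 deps=(2,None) exec_start@10 write@11

Answer: 4 7 10 11 11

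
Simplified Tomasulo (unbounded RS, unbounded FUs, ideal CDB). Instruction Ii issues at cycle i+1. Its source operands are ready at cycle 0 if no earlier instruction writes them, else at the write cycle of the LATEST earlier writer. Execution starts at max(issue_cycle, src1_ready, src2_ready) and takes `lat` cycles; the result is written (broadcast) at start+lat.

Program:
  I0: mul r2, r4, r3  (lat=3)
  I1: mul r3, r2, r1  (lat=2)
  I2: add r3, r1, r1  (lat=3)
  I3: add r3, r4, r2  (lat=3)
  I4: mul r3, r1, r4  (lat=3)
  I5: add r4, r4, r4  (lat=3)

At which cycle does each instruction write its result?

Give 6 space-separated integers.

I0 mul r2: issue@1 deps=(None,None) exec_start@1 write@4
I1 mul r3: issue@2 deps=(0,None) exec_start@4 write@6
I2 add r3: issue@3 deps=(None,None) exec_start@3 write@6
I3 add r3: issue@4 deps=(None,0) exec_start@4 write@7
I4 mul r3: issue@5 deps=(None,None) exec_start@5 write@8
I5 add r4: issue@6 deps=(None,None) exec_start@6 write@9

Answer: 4 6 6 7 8 9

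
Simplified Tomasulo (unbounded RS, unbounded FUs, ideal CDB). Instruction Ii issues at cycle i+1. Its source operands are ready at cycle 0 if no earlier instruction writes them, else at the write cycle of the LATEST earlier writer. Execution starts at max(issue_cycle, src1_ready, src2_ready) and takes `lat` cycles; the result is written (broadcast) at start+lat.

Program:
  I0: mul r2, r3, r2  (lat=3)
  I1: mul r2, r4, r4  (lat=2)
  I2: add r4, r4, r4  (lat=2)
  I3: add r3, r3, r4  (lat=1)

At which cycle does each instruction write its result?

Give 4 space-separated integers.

Answer: 4 4 5 6

Derivation:
I0 mul r2: issue@1 deps=(None,None) exec_start@1 write@4
I1 mul r2: issue@2 deps=(None,None) exec_start@2 write@4
I2 add r4: issue@3 deps=(None,None) exec_start@3 write@5
I3 add r3: issue@4 deps=(None,2) exec_start@5 write@6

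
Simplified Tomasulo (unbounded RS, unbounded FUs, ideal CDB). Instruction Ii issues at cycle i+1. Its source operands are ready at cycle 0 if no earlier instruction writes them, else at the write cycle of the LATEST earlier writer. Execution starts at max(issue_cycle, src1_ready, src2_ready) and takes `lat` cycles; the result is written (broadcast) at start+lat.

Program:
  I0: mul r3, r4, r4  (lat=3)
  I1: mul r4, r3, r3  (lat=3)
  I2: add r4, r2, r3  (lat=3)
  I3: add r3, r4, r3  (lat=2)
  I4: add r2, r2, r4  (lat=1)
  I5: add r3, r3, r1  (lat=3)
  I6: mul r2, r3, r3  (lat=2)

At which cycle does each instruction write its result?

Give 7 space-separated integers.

I0 mul r3: issue@1 deps=(None,None) exec_start@1 write@4
I1 mul r4: issue@2 deps=(0,0) exec_start@4 write@7
I2 add r4: issue@3 deps=(None,0) exec_start@4 write@7
I3 add r3: issue@4 deps=(2,0) exec_start@7 write@9
I4 add r2: issue@5 deps=(None,2) exec_start@7 write@8
I5 add r3: issue@6 deps=(3,None) exec_start@9 write@12
I6 mul r2: issue@7 deps=(5,5) exec_start@12 write@14

Answer: 4 7 7 9 8 12 14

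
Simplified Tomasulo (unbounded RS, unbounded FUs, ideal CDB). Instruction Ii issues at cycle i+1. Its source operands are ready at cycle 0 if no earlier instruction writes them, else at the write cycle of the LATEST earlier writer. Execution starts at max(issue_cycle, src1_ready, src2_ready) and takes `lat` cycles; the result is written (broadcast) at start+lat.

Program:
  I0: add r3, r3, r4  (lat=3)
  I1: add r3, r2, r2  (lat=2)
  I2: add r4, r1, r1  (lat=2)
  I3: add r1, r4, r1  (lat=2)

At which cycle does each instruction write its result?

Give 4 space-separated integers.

Answer: 4 4 5 7

Derivation:
I0 add r3: issue@1 deps=(None,None) exec_start@1 write@4
I1 add r3: issue@2 deps=(None,None) exec_start@2 write@4
I2 add r4: issue@3 deps=(None,None) exec_start@3 write@5
I3 add r1: issue@4 deps=(2,None) exec_start@5 write@7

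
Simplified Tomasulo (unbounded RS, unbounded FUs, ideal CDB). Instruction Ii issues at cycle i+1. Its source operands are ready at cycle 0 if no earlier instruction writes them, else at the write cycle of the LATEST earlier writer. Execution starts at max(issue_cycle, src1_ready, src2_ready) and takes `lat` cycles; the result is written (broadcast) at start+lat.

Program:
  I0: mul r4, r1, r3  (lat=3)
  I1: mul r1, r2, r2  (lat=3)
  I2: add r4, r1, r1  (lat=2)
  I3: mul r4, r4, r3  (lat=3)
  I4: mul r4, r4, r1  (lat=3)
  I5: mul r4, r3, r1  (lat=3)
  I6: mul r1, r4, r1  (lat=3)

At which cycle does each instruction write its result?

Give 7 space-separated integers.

Answer: 4 5 7 10 13 9 12

Derivation:
I0 mul r4: issue@1 deps=(None,None) exec_start@1 write@4
I1 mul r1: issue@2 deps=(None,None) exec_start@2 write@5
I2 add r4: issue@3 deps=(1,1) exec_start@5 write@7
I3 mul r4: issue@4 deps=(2,None) exec_start@7 write@10
I4 mul r4: issue@5 deps=(3,1) exec_start@10 write@13
I5 mul r4: issue@6 deps=(None,1) exec_start@6 write@9
I6 mul r1: issue@7 deps=(5,1) exec_start@9 write@12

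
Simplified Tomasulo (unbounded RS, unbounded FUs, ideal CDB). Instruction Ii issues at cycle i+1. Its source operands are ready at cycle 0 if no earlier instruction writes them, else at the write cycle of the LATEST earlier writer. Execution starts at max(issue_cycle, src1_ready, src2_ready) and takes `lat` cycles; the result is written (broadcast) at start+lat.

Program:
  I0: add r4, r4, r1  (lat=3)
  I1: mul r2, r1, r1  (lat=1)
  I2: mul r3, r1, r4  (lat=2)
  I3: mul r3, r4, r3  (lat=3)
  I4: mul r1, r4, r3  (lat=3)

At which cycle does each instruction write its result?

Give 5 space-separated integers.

I0 add r4: issue@1 deps=(None,None) exec_start@1 write@4
I1 mul r2: issue@2 deps=(None,None) exec_start@2 write@3
I2 mul r3: issue@3 deps=(None,0) exec_start@4 write@6
I3 mul r3: issue@4 deps=(0,2) exec_start@6 write@9
I4 mul r1: issue@5 deps=(0,3) exec_start@9 write@12

Answer: 4 3 6 9 12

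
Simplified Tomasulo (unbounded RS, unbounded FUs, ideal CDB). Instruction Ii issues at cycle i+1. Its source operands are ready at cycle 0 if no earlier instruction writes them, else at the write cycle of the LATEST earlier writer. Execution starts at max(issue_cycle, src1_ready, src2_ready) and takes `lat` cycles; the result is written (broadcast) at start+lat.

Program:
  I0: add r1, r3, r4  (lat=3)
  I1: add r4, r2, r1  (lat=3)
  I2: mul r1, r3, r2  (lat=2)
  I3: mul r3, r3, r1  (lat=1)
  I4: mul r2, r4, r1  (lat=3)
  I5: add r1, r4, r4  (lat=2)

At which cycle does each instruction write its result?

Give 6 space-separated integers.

Answer: 4 7 5 6 10 9

Derivation:
I0 add r1: issue@1 deps=(None,None) exec_start@1 write@4
I1 add r4: issue@2 deps=(None,0) exec_start@4 write@7
I2 mul r1: issue@3 deps=(None,None) exec_start@3 write@5
I3 mul r3: issue@4 deps=(None,2) exec_start@5 write@6
I4 mul r2: issue@5 deps=(1,2) exec_start@7 write@10
I5 add r1: issue@6 deps=(1,1) exec_start@7 write@9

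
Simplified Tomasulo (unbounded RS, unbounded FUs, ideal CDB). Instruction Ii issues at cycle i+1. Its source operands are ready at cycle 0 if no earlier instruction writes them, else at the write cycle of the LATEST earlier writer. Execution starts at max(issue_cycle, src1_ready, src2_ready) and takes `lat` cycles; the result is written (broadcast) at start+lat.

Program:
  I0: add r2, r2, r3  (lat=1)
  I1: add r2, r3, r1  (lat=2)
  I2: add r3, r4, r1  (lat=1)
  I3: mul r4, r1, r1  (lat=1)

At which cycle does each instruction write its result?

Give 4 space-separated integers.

I0 add r2: issue@1 deps=(None,None) exec_start@1 write@2
I1 add r2: issue@2 deps=(None,None) exec_start@2 write@4
I2 add r3: issue@3 deps=(None,None) exec_start@3 write@4
I3 mul r4: issue@4 deps=(None,None) exec_start@4 write@5

Answer: 2 4 4 5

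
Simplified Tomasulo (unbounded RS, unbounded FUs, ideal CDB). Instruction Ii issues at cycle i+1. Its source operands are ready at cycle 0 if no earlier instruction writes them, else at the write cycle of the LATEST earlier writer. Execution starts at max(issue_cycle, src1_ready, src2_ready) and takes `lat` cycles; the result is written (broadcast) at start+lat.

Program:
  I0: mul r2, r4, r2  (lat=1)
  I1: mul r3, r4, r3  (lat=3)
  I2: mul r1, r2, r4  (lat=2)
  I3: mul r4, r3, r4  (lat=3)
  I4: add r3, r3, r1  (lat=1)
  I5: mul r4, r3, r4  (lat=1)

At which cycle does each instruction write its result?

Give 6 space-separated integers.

I0 mul r2: issue@1 deps=(None,None) exec_start@1 write@2
I1 mul r3: issue@2 deps=(None,None) exec_start@2 write@5
I2 mul r1: issue@3 deps=(0,None) exec_start@3 write@5
I3 mul r4: issue@4 deps=(1,None) exec_start@5 write@8
I4 add r3: issue@5 deps=(1,2) exec_start@5 write@6
I5 mul r4: issue@6 deps=(4,3) exec_start@8 write@9

Answer: 2 5 5 8 6 9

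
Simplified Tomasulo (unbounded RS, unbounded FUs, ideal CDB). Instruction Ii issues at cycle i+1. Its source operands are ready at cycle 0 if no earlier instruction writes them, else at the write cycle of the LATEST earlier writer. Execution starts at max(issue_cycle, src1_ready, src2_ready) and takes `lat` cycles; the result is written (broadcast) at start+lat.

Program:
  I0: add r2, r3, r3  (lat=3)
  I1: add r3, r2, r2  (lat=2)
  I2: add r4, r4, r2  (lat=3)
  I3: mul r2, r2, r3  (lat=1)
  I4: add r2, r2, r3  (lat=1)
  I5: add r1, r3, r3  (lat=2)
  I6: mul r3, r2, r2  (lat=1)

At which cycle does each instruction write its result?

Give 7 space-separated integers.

I0 add r2: issue@1 deps=(None,None) exec_start@1 write@4
I1 add r3: issue@2 deps=(0,0) exec_start@4 write@6
I2 add r4: issue@3 deps=(None,0) exec_start@4 write@7
I3 mul r2: issue@4 deps=(0,1) exec_start@6 write@7
I4 add r2: issue@5 deps=(3,1) exec_start@7 write@8
I5 add r1: issue@6 deps=(1,1) exec_start@6 write@8
I6 mul r3: issue@7 deps=(4,4) exec_start@8 write@9

Answer: 4 6 7 7 8 8 9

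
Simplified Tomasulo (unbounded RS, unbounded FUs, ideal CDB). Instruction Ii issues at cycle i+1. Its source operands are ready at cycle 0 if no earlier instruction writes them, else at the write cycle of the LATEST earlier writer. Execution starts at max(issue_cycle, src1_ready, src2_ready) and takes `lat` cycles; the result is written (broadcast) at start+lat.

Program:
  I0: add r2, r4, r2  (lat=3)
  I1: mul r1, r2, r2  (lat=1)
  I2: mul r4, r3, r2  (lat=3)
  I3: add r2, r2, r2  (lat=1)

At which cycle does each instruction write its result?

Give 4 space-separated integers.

I0 add r2: issue@1 deps=(None,None) exec_start@1 write@4
I1 mul r1: issue@2 deps=(0,0) exec_start@4 write@5
I2 mul r4: issue@3 deps=(None,0) exec_start@4 write@7
I3 add r2: issue@4 deps=(0,0) exec_start@4 write@5

Answer: 4 5 7 5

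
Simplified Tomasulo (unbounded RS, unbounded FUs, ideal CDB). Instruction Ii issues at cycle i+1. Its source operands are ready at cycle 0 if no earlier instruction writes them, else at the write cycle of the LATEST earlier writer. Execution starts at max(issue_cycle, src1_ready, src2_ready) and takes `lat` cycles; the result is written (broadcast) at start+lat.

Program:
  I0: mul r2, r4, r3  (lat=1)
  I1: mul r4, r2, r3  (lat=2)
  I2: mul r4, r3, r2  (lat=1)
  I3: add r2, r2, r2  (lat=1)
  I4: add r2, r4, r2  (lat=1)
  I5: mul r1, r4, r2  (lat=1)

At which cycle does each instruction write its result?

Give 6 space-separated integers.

I0 mul r2: issue@1 deps=(None,None) exec_start@1 write@2
I1 mul r4: issue@2 deps=(0,None) exec_start@2 write@4
I2 mul r4: issue@3 deps=(None,0) exec_start@3 write@4
I3 add r2: issue@4 deps=(0,0) exec_start@4 write@5
I4 add r2: issue@5 deps=(2,3) exec_start@5 write@6
I5 mul r1: issue@6 deps=(2,4) exec_start@6 write@7

Answer: 2 4 4 5 6 7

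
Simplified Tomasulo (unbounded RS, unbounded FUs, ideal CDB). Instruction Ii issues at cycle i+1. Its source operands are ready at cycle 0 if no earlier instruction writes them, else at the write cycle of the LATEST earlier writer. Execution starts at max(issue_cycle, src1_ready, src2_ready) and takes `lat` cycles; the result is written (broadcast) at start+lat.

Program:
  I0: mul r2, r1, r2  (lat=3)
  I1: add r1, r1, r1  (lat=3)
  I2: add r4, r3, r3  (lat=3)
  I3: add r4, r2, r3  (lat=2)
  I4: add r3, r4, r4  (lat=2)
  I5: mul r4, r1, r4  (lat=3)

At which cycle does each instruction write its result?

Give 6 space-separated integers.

I0 mul r2: issue@1 deps=(None,None) exec_start@1 write@4
I1 add r1: issue@2 deps=(None,None) exec_start@2 write@5
I2 add r4: issue@3 deps=(None,None) exec_start@3 write@6
I3 add r4: issue@4 deps=(0,None) exec_start@4 write@6
I4 add r3: issue@5 deps=(3,3) exec_start@6 write@8
I5 mul r4: issue@6 deps=(1,3) exec_start@6 write@9

Answer: 4 5 6 6 8 9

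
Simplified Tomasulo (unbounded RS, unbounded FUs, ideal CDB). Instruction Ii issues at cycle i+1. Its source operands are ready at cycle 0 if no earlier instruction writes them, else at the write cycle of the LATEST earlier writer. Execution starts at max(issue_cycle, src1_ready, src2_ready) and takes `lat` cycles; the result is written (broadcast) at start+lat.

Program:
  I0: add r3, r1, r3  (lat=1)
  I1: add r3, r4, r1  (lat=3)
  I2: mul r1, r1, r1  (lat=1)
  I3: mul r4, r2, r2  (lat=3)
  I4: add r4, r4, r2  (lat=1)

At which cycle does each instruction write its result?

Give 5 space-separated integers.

Answer: 2 5 4 7 8

Derivation:
I0 add r3: issue@1 deps=(None,None) exec_start@1 write@2
I1 add r3: issue@2 deps=(None,None) exec_start@2 write@5
I2 mul r1: issue@3 deps=(None,None) exec_start@3 write@4
I3 mul r4: issue@4 deps=(None,None) exec_start@4 write@7
I4 add r4: issue@5 deps=(3,None) exec_start@7 write@8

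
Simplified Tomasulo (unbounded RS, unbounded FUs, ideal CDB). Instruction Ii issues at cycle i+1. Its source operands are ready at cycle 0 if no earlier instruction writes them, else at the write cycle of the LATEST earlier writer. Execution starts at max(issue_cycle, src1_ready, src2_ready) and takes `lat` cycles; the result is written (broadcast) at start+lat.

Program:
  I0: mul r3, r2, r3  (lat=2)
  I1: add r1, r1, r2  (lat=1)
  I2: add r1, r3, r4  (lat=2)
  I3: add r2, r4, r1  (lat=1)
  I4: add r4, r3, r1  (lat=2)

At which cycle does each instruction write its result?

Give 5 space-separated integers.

I0 mul r3: issue@1 deps=(None,None) exec_start@1 write@3
I1 add r1: issue@2 deps=(None,None) exec_start@2 write@3
I2 add r1: issue@3 deps=(0,None) exec_start@3 write@5
I3 add r2: issue@4 deps=(None,2) exec_start@5 write@6
I4 add r4: issue@5 deps=(0,2) exec_start@5 write@7

Answer: 3 3 5 6 7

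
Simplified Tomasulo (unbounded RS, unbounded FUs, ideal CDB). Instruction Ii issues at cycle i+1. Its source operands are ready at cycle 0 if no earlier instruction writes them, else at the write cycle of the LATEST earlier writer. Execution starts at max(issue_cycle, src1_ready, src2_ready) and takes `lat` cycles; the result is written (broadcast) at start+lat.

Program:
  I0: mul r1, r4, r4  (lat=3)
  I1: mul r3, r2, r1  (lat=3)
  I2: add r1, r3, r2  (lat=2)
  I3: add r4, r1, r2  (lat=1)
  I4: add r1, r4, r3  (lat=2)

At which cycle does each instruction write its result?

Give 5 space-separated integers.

I0 mul r1: issue@1 deps=(None,None) exec_start@1 write@4
I1 mul r3: issue@2 deps=(None,0) exec_start@4 write@7
I2 add r1: issue@3 deps=(1,None) exec_start@7 write@9
I3 add r4: issue@4 deps=(2,None) exec_start@9 write@10
I4 add r1: issue@5 deps=(3,1) exec_start@10 write@12

Answer: 4 7 9 10 12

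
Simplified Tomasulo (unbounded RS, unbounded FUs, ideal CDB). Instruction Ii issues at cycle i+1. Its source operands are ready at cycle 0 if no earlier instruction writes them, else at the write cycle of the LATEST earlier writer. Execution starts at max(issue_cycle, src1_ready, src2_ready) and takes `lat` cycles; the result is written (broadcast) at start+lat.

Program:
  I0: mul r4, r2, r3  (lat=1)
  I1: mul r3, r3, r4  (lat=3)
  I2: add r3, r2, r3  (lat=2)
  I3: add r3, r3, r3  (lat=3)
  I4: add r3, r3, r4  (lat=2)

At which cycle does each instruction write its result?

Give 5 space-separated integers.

I0 mul r4: issue@1 deps=(None,None) exec_start@1 write@2
I1 mul r3: issue@2 deps=(None,0) exec_start@2 write@5
I2 add r3: issue@3 deps=(None,1) exec_start@5 write@7
I3 add r3: issue@4 deps=(2,2) exec_start@7 write@10
I4 add r3: issue@5 deps=(3,0) exec_start@10 write@12

Answer: 2 5 7 10 12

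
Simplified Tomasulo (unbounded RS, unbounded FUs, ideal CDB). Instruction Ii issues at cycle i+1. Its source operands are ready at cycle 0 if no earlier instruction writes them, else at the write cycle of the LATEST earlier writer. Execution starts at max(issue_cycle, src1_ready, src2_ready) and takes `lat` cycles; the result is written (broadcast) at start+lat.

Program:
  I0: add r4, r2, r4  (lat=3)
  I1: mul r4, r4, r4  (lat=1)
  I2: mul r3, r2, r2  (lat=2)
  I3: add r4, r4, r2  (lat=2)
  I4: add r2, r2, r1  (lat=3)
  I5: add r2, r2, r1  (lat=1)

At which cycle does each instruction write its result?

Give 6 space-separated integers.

Answer: 4 5 5 7 8 9

Derivation:
I0 add r4: issue@1 deps=(None,None) exec_start@1 write@4
I1 mul r4: issue@2 deps=(0,0) exec_start@4 write@5
I2 mul r3: issue@3 deps=(None,None) exec_start@3 write@5
I3 add r4: issue@4 deps=(1,None) exec_start@5 write@7
I4 add r2: issue@5 deps=(None,None) exec_start@5 write@8
I5 add r2: issue@6 deps=(4,None) exec_start@8 write@9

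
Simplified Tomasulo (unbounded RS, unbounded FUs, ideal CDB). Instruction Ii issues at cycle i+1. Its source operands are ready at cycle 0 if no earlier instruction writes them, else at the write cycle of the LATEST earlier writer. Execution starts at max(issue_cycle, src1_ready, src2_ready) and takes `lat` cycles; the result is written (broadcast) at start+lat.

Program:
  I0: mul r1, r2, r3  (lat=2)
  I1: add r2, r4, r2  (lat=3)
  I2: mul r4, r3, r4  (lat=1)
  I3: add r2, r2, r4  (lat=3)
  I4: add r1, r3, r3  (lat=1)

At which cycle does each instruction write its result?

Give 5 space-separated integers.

I0 mul r1: issue@1 deps=(None,None) exec_start@1 write@3
I1 add r2: issue@2 deps=(None,None) exec_start@2 write@5
I2 mul r4: issue@3 deps=(None,None) exec_start@3 write@4
I3 add r2: issue@4 deps=(1,2) exec_start@5 write@8
I4 add r1: issue@5 deps=(None,None) exec_start@5 write@6

Answer: 3 5 4 8 6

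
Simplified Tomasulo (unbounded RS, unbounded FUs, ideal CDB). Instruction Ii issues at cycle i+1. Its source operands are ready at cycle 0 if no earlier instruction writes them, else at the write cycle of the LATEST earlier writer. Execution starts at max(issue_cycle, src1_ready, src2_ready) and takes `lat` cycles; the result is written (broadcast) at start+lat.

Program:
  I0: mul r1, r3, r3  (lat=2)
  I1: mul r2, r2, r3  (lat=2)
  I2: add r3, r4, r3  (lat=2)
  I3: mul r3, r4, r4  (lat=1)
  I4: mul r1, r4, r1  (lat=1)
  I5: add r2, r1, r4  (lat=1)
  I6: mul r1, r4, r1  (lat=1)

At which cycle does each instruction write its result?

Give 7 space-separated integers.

Answer: 3 4 5 5 6 7 8

Derivation:
I0 mul r1: issue@1 deps=(None,None) exec_start@1 write@3
I1 mul r2: issue@2 deps=(None,None) exec_start@2 write@4
I2 add r3: issue@3 deps=(None,None) exec_start@3 write@5
I3 mul r3: issue@4 deps=(None,None) exec_start@4 write@5
I4 mul r1: issue@5 deps=(None,0) exec_start@5 write@6
I5 add r2: issue@6 deps=(4,None) exec_start@6 write@7
I6 mul r1: issue@7 deps=(None,4) exec_start@7 write@8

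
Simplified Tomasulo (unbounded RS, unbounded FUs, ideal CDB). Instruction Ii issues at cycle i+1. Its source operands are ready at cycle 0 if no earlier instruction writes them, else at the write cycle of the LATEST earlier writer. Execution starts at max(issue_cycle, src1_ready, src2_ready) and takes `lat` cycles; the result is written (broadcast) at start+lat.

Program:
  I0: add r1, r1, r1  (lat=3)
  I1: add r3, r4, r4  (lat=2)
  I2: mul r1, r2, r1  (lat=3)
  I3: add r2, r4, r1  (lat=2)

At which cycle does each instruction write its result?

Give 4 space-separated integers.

I0 add r1: issue@1 deps=(None,None) exec_start@1 write@4
I1 add r3: issue@2 deps=(None,None) exec_start@2 write@4
I2 mul r1: issue@3 deps=(None,0) exec_start@4 write@7
I3 add r2: issue@4 deps=(None,2) exec_start@7 write@9

Answer: 4 4 7 9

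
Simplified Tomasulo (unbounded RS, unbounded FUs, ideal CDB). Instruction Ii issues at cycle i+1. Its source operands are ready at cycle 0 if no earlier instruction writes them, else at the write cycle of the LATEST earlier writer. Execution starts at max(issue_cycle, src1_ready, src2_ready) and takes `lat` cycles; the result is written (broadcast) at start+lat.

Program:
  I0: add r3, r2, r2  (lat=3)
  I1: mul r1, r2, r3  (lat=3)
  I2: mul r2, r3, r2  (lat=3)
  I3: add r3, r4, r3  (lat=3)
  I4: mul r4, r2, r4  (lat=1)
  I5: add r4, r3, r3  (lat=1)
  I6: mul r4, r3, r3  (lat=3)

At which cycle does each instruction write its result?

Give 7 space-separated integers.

I0 add r3: issue@1 deps=(None,None) exec_start@1 write@4
I1 mul r1: issue@2 deps=(None,0) exec_start@4 write@7
I2 mul r2: issue@3 deps=(0,None) exec_start@4 write@7
I3 add r3: issue@4 deps=(None,0) exec_start@4 write@7
I4 mul r4: issue@5 deps=(2,None) exec_start@7 write@8
I5 add r4: issue@6 deps=(3,3) exec_start@7 write@8
I6 mul r4: issue@7 deps=(3,3) exec_start@7 write@10

Answer: 4 7 7 7 8 8 10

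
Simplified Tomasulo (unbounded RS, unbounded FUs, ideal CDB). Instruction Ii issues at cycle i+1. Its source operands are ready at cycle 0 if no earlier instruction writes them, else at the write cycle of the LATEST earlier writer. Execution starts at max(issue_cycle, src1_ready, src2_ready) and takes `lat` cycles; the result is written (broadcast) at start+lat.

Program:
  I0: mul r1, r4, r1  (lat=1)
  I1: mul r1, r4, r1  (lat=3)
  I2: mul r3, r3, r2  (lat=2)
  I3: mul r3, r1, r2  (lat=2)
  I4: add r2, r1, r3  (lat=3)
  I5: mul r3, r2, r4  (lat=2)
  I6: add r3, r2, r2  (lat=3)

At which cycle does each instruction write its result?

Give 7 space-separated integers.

Answer: 2 5 5 7 10 12 13

Derivation:
I0 mul r1: issue@1 deps=(None,None) exec_start@1 write@2
I1 mul r1: issue@2 deps=(None,0) exec_start@2 write@5
I2 mul r3: issue@3 deps=(None,None) exec_start@3 write@5
I3 mul r3: issue@4 deps=(1,None) exec_start@5 write@7
I4 add r2: issue@5 deps=(1,3) exec_start@7 write@10
I5 mul r3: issue@6 deps=(4,None) exec_start@10 write@12
I6 add r3: issue@7 deps=(4,4) exec_start@10 write@13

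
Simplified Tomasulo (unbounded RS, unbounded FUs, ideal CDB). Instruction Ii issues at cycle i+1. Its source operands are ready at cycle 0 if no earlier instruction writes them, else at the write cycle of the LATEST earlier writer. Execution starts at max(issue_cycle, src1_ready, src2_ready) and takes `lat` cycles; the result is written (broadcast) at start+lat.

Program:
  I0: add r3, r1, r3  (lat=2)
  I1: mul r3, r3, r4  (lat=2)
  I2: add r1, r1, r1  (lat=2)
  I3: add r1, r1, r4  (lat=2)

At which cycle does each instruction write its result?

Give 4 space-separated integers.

Answer: 3 5 5 7

Derivation:
I0 add r3: issue@1 deps=(None,None) exec_start@1 write@3
I1 mul r3: issue@2 deps=(0,None) exec_start@3 write@5
I2 add r1: issue@3 deps=(None,None) exec_start@3 write@5
I3 add r1: issue@4 deps=(2,None) exec_start@5 write@7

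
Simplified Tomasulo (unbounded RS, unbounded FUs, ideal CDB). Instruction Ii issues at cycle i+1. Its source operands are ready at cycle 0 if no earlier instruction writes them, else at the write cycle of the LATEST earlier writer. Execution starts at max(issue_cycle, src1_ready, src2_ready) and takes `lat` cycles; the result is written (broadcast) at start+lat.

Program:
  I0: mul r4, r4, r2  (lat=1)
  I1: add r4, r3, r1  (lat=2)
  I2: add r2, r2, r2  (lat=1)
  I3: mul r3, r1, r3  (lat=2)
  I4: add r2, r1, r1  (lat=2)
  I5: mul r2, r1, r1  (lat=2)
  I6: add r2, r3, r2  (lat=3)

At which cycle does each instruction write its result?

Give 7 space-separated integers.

I0 mul r4: issue@1 deps=(None,None) exec_start@1 write@2
I1 add r4: issue@2 deps=(None,None) exec_start@2 write@4
I2 add r2: issue@3 deps=(None,None) exec_start@3 write@4
I3 mul r3: issue@4 deps=(None,None) exec_start@4 write@6
I4 add r2: issue@5 deps=(None,None) exec_start@5 write@7
I5 mul r2: issue@6 deps=(None,None) exec_start@6 write@8
I6 add r2: issue@7 deps=(3,5) exec_start@8 write@11

Answer: 2 4 4 6 7 8 11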